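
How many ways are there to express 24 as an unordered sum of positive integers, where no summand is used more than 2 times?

431

Systematic enumeration (by largest part, then next-largest, …) yields 431.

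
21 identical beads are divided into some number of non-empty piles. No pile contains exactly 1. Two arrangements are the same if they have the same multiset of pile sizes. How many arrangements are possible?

165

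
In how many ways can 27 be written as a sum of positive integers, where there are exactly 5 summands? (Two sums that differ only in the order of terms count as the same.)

255

A full systematic count gives 255.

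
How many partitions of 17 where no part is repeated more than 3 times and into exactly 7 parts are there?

15

They are:
8+2+2+2+1+1+1
7+3+2+2+1+1+1
6+4+2+2+1+1+1
6+3+3+2+1+1+1
6+3+2+2+2+1+1
5+5+2+2+1+1+1
5+4+3+2+1+1+1
5+4+2+2+2+1+1
5+3+3+3+1+1+1
5+3+3+2+2+1+1
4+4+4+2+1+1+1
4+4+3+3+1+1+1
4+4+3+2+2+1+1
4+3+3+3+2+1+1
4+3+3+2+2+2+1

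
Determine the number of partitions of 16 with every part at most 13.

There are 227 such partitions.

227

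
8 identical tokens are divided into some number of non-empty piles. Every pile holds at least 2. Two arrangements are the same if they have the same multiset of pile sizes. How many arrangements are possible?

7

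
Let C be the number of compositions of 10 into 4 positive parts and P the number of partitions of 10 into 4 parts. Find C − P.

Ordered (compositions into 4 parts): C(9,3) = 84.
Partitions of 10 into exactly 4 parts: 9.
Difference: 84 − 9 = 75.

75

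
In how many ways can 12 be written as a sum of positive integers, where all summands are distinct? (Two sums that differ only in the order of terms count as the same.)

Enumerating:
12
11, 1
10, 2
9, 3
9, 2, 1
8, 4
8, 3, 1
7, 5
7, 4, 1
7, 3, 2
6, 5, 1
6, 4, 2
6, 3, 2, 1
5, 4, 3
5, 4, 2, 1
That's 15 in total.

15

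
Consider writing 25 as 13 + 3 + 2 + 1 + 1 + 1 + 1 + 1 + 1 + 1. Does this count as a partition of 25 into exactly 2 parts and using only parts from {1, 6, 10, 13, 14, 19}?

No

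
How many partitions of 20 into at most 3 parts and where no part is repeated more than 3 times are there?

44

A partial list (first 12 by largest part):
20
19+1
18+2
18+1+1
17+3
17+2+1
16+4
16+3+1
16+2+2
15+5
15+4+1
15+3+2
…and 32 more, for 44 total.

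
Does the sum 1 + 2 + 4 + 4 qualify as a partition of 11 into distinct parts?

The parts sum to 11, and the condition 'all summands are distinct' is violated.

No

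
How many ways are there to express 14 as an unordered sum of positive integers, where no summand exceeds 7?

A full systematic count gives 105.

105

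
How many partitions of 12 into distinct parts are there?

15

Listing the qualifying partitions of 12:
12
11 + 1
10 + 2
9 + 3
9 + 2 + 1
8 + 4
8 + 3 + 1
7 + 5
7 + 4 + 1
7 + 3 + 2
6 + 5 + 1
6 + 4 + 2
6 + 3 + 2 + 1
5 + 4 + 3
5 + 4 + 2 + 1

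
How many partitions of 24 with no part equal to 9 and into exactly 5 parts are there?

Direct enumeration gives 137 partitions.

137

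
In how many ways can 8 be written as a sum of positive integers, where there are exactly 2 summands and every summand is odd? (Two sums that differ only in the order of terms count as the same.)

The partitions of 8 that satisfy the conditions:
1+7
3+5

2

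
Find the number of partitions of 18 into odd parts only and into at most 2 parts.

5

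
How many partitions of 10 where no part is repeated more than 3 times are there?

29

A partial list (first 12 by largest part):
10
9, 1
8, 2
8, 1, 1
7, 3
7, 2, 1
7, 1, 1, 1
6, 4
6, 3, 1
6, 2, 2
6, 2, 1, 1
5, 5
…and 17 more, for 29 total.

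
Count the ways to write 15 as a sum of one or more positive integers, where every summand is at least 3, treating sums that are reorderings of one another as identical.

17

Listing the qualifying partitions of 15:
15
12 + 3
11 + 4
10 + 5
9 + 6
9 + 3 + 3
8 + 7
8 + 4 + 3
7 + 5 + 3
7 + 4 + 4
6 + 6 + 3
6 + 5 + 4
6 + 3 + 3 + 3
5 + 5 + 5
5 + 4 + 3 + 3
4 + 4 + 4 + 3
3 + 3 + 3 + 3 + 3
Counting gives 17.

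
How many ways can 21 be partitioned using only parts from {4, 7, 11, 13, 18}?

2

The partitions of 21 that satisfy the conditions:
13+4+4
7+7+7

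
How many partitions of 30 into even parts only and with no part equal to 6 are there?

99

Systematic enumeration (by largest part, then next-largest, …) yields 99.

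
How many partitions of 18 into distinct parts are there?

46

A partial list (first 12 by largest part):
18
17,1
16,2
15,3
15,2,1
14,4
14,3,1
13,5
13,4,1
13,3,2
12,6
12,5,1
…and 34 more, for 46 total.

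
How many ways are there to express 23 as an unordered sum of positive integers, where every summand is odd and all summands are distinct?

They are:
23
19, 3, 1
17, 5, 1
15, 7, 1
15, 5, 3
13, 9, 1
13, 7, 3
11, 9, 3
11, 7, 5

9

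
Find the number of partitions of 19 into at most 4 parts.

94

Counting exhaustively, 94 partitions satisfy the conditions.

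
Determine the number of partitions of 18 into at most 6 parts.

199

A full systematic count gives 199.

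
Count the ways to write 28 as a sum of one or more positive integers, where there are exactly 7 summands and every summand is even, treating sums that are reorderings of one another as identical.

15

Listing the qualifying partitions of 28:
16+2+2+2+2+2+2
14+4+2+2+2+2+2
12+6+2+2+2+2+2
12+4+4+2+2+2+2
10+8+2+2+2+2+2
10+6+4+2+2+2+2
10+4+4+4+2+2+2
8+8+4+2+2+2+2
8+6+6+2+2+2+2
8+6+4+4+2+2+2
8+4+4+4+4+2+2
6+6+6+4+2+2+2
6+6+4+4+4+2+2
6+4+4+4+4+4+2
4+4+4+4+4+4+4
Counting gives 15.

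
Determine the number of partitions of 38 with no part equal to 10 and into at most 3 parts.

125

Enumerating by decreasing first part gives 125 partitions in all.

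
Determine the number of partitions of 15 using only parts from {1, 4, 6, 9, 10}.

13

Listing the qualifying partitions of 15:
10, 4, 1
10, 1, 1, 1, 1, 1
9, 6
9, 4, 1, 1
9, 1, 1, 1, 1, 1, 1
6, 6, 1, 1, 1
6, 4, 4, 1
6, 4, 1, 1, 1, 1, 1
6, 1, 1, 1, 1, 1, 1, 1, 1, 1
4, 4, 4, 1, 1, 1
4, 4, 1, 1, 1, 1, 1, 1, 1
4, 1, 1, 1, 1, 1, 1, 1, 1, 1, 1, 1
1, 1, 1, 1, 1, 1, 1, 1, 1, 1, 1, 1, 1, 1, 1
That's 13 in total.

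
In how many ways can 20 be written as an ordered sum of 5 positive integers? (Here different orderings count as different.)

3876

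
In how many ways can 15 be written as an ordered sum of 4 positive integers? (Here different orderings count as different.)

Place 3 bars in the 14 internal gaps of a row of 15 dots: C(14,3) = 364.

364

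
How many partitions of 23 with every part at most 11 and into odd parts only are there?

80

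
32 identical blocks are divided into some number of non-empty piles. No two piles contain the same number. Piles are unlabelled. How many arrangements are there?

Enumerating by decreasing first part gives 390 partitions in all.

390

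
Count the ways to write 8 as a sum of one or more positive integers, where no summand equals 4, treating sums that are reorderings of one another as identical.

They are:
8
7,1
6,2
6,1,1
5,3
5,2,1
5,1,1,1
3,3,2
3,3,1,1
3,2,2,1
3,2,1,1,1
3,1,1,1,1,1
2,2,2,2
2,2,2,1,1
2,2,1,1,1,1
2,1,1,1,1,1,1
1,1,1,1,1,1,1,1

17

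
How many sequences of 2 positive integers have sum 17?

16

Place 1 bars in the 16 internal gaps of a row of 17 dots: C(16,1) = 16.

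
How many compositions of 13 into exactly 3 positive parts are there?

66

Place 2 bars in the 12 internal gaps of a row of 13 dots: C(12,2) = 66.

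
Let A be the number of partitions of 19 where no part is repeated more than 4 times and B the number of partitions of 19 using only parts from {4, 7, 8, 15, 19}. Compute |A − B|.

Partitions of 19 where no part is repeated more than 4 times: 325.
Partitions of 19 using only parts from {4, 7, 8, 15, 19}: 4.
|325 − 4| = 321.

321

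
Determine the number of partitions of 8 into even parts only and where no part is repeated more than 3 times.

4

They are:
8
6, 2
4, 4
4, 2, 2
Counting gives 4.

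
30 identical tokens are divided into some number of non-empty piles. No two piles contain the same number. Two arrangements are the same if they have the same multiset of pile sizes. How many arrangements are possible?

296

There are 296 such partitions.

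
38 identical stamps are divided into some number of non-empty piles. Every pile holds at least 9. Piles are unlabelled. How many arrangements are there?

30

There are too many to list fully; the first 12 (by largest part) are:
38
29, 9
28, 10
27, 11
26, 12
25, 13
24, 14
23, 15
22, 16
21, 17
20, 18
20, 9, 9
…and 18 more, for 30 total.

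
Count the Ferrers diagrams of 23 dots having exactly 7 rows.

164

A full systematic count gives 164.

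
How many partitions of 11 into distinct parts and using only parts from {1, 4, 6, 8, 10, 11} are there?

Listing the qualifying partitions of 11:
11
10+1
6+4+1
Counting gives 3.

3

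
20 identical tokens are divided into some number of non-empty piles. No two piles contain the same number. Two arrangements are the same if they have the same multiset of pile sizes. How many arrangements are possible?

A partial list (first 12 by largest part):
20
1,19
2,18
3,17
1,2,17
4,16
1,3,16
5,15
1,4,15
2,3,15
6,14
1,5,14
…and 52 more, for 64 total.

64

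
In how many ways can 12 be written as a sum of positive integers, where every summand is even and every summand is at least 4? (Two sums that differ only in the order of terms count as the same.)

4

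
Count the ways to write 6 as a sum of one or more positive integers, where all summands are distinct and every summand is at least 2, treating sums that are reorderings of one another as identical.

Listing the qualifying partitions of 6:
6
2,4

2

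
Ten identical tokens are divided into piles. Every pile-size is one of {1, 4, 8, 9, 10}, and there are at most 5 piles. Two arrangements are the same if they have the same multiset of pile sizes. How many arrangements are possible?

4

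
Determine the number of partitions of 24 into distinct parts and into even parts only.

15

The partitions of 24 that satisfy the conditions:
24
2+22
4+20
6+18
2+4+18
8+16
2+6+16
10+14
2+8+14
4+6+14
2+10+12
4+8+12
2+4+6+12
6+8+10
2+4+8+10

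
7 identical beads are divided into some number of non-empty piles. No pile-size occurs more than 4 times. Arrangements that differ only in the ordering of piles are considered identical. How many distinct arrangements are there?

13

Enumerating:
7
6 + 1
5 + 2
5 + 1 + 1
4 + 3
4 + 2 + 1
4 + 1 + 1 + 1
3 + 3 + 1
3 + 2 + 2
3 + 2 + 1 + 1
3 + 1 + 1 + 1 + 1
2 + 2 + 2 + 1
2 + 2 + 1 + 1 + 1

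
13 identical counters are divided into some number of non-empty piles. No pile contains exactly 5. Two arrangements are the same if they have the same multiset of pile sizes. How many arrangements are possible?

79

Enumerating by decreasing first part gives 79 partitions in all.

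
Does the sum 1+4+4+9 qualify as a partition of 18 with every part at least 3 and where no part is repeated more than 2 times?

The parts sum to 18, and the condition 'every summand is at least 3' is violated.

No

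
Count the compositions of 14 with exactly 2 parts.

13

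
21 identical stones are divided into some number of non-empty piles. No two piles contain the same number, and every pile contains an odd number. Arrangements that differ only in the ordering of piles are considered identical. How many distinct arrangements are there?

8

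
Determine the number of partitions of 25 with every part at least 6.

17

Enumerating:
25
19,6
18,7
17,8
16,9
15,10
14,11
13,12
13,6,6
12,7,6
11,8,6
11,7,7
10,9,6
10,8,7
9,9,7
9,8,8
7,6,6,6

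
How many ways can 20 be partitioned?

627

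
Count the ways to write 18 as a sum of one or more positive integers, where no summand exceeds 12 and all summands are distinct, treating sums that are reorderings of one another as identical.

A partial list (first 12 by largest part):
12+6
12+5+1
12+4+2
12+3+2+1
11+7
11+6+1
11+5+2
11+4+3
11+4+2+1
10+8
10+7+1
10+6+2
…and 24 more, for 36 total.

36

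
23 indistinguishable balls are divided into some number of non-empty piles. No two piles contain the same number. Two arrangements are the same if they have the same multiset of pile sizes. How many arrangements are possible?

104

Counting exhaustively, 104 partitions satisfy the conditions.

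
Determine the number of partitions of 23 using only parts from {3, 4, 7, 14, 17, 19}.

Enumerating:
19+4
17+3+3
14+3+3+3
7+7+3+3+3
7+4+4+4+4
7+4+3+3+3+3
4+4+4+4+4+3
4+4+3+3+3+3+3

8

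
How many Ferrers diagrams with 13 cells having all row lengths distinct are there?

The partitions of 13 that satisfy the conditions:
13
12, 1
11, 2
10, 3
10, 2, 1
9, 4
9, 3, 1
8, 5
8, 4, 1
8, 3, 2
7, 6
7, 5, 1
7, 4, 2
7, 3, 2, 1
6, 5, 2
6, 4, 3
6, 4, 2, 1
5, 4, 3, 1

18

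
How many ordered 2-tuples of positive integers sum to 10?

9

Place 1 bars in the 9 internal gaps of a row of 10 dots: C(9,1) = 9.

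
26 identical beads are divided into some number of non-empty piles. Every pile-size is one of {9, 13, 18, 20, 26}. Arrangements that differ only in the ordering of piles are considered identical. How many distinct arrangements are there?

They are:
26
13,13
That's 2 in total.

2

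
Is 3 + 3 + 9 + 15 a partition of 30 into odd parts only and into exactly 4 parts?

Yes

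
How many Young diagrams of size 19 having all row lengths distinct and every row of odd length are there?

6

Enumerating:
19
1,3,15
1,5,13
1,7,11
3,5,11
3,7,9
That's 6 in total.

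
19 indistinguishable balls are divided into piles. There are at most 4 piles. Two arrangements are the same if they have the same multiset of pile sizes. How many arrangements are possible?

Direct enumeration gives 94 partitions.

94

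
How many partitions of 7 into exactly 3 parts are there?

4

Enumerating:
1, 1, 5
1, 2, 4
1, 3, 3
2, 2, 3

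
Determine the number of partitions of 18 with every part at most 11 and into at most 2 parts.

3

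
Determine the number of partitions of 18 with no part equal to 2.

Systematic enumeration (by largest part, then next-largest, …) yields 154.

154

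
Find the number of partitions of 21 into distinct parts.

76

A full systematic count gives 76.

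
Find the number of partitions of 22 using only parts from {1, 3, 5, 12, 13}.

There are too many to list fully; the first 12 (by largest part) are:
13,5,3,1
13,5,1,1,1,1
13,3,3,3
13,3,3,1,1,1
13,3,1,1,1,1,1,1
13,1,1,1,1,1,1,1,1,1
12,5,5
12,5,3,1,1
12,5,1,1,1,1,1
12,3,3,3,1
12,3,3,1,1,1,1
12,3,1,1,1,1,1,1,1
…and 24 more, for 36 total.

36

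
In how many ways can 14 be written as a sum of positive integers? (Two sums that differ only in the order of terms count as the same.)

Counting exhaustively, 135 partitions satisfy the conditions.

135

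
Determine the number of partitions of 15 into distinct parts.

27

There are too many to list fully; the first 12 (by largest part) are:
15
14+1
13+2
12+3
12+2+1
11+4
11+3+1
10+5
10+4+1
10+3+2
9+6
9+5+1
…and 15 more, for 27 total.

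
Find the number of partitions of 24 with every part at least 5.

A partial list (first 12 by largest part):
24
19 + 5
18 + 6
17 + 7
16 + 8
15 + 9
14 + 10
14 + 5 + 5
13 + 11
13 + 6 + 5
12 + 12
12 + 7 + 5
…and 14 more, for 26 total.

26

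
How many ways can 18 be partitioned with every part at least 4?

16

They are:
18
14, 4
13, 5
12, 6
11, 7
10, 8
10, 4, 4
9, 9
9, 5, 4
8, 6, 4
8, 5, 5
7, 7, 4
7, 6, 5
6, 6, 6
6, 4, 4, 4
5, 5, 4, 4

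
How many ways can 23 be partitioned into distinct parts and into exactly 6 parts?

Listing the qualifying partitions of 23:
1+2+3+4+5+8
1+2+3+4+6+7

2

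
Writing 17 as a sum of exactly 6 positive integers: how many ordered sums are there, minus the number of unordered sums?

4324

Ordered (compositions into 6 parts): C(16,5) = 4368.
Partitions of 17 into exactly 6 parts: 44.
Difference: 4368 − 44 = 4324.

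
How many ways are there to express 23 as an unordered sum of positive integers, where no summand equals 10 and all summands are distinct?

Enumerating by decreasing first part gives 88 partitions in all.

88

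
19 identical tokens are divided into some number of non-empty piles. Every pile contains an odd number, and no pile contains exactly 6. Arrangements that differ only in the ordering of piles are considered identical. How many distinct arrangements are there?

A partial list (first 12 by largest part):
19
17+1+1
15+3+1
15+1+1+1+1
13+5+1
13+3+3
13+3+1+1+1
13+1+1+1+1+1+1
11+7+1
11+5+3
11+5+1+1+1
11+3+3+1+1
…and 42 more, for 54 total.

54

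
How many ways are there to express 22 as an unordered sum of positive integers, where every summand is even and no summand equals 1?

56

There are too many to list fully; the first 12 (by largest part) are:
22
2+20
4+18
2+2+18
6+16
2+4+16
2+2+2+16
8+14
2+6+14
4+4+14
2+2+4+14
2+2+2+2+14
…and 44 more, for 56 total.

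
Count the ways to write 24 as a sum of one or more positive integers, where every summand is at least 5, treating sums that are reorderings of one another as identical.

A partial list (first 12 by largest part):
24
19, 5
18, 6
17, 7
16, 8
15, 9
14, 10
14, 5, 5
13, 11
13, 6, 5
12, 12
12, 7, 5
…and 14 more, for 26 total.

26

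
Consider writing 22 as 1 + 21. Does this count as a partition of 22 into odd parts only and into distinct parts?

Yes

The parts sum to 22, and the condition 'every summand is odd' holds; the condition 'all summands are distinct' holds.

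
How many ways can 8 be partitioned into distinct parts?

6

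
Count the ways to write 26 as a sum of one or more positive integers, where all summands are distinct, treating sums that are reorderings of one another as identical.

Enumerating by decreasing first part gives 165 partitions in all.

165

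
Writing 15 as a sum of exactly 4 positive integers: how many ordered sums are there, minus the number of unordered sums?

Compositions: C(14,3) = 364.
Unordered (partitions into 4 parts): 27.
Difference: 364 − 27 = 337.

337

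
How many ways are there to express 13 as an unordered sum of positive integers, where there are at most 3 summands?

21

The partitions of 13 that satisfy the conditions:
13
12,1
11,2
11,1,1
10,3
10,2,1
9,4
9,3,1
9,2,2
8,5
8,4,1
8,3,2
7,6
7,5,1
7,4,2
7,3,3
6,6,1
6,5,2
6,4,3
5,5,3
5,4,4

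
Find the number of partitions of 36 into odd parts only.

A full systematic count gives 668.

668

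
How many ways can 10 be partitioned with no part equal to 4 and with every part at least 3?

3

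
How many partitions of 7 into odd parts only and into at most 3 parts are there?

They are:
7
5, 1, 1
3, 3, 1
That's 3 in total.

3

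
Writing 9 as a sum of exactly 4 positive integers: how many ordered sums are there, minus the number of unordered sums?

Compositions: C(8,3) = 56.
Partitions of 9 into exactly 4 parts: 6.
Difference: 56 − 6 = 50.

50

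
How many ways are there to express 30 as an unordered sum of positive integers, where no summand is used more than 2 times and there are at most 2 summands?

16

They are:
30
29, 1
28, 2
27, 3
26, 4
25, 5
24, 6
23, 7
22, 8
21, 9
20, 10
19, 11
18, 12
17, 13
16, 14
15, 15
That's 16 in total.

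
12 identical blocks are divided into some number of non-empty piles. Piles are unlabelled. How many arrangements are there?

There are 77 such partitions.

77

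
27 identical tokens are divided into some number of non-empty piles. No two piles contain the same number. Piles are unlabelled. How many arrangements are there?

Counting exhaustively, 192 partitions satisfy the conditions.

192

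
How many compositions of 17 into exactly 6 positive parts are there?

4368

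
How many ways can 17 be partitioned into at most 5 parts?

119

A full systematic count gives 119.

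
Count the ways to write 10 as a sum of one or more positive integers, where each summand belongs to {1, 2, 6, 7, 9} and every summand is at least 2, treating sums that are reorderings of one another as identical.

2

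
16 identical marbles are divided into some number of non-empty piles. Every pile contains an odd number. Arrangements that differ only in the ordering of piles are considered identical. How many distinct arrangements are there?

32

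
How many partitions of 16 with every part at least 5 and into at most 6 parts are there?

The partitions of 16 that satisfy the conditions:
16
11 + 5
10 + 6
9 + 7
8 + 8
6 + 5 + 5

6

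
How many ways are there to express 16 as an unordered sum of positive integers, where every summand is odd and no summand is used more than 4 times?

19

Listing the qualifying partitions of 16:
1,15
3,13
1,1,1,13
5,11
1,1,3,11
7,9
1,1,5,9
1,3,3,9
1,1,1,1,3,9
1,1,7,7
1,3,5,7
1,1,1,1,5,7
3,3,3,7
1,1,1,3,3,7
1,5,5,5
3,3,5,5
1,1,1,3,5,5
1,1,3,3,3,5
1,1,1,1,3,3,3,3
That's 19 in total.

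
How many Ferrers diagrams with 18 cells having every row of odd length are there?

46

A partial list (first 12 by largest part):
17+1
15+3
15+1+1+1
13+5
13+3+1+1
13+1+1+1+1+1
11+7
11+5+1+1
11+3+3+1
11+3+1+1+1+1
11+1+1+1+1+1+1+1
9+9
…and 34 more, for 46 total.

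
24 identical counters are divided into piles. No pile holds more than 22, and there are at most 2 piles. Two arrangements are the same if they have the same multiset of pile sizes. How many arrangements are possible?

Enumerating:
2,22
3,21
4,20
5,19
6,18
7,17
8,16
9,15
10,14
11,13
12,12

11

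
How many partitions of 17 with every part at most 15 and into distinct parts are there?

There are too many to list fully; the first 12 (by largest part) are:
15 + 2
14 + 3
14 + 2 + 1
13 + 4
13 + 3 + 1
12 + 5
12 + 4 + 1
12 + 3 + 2
11 + 6
11 + 5 + 1
11 + 4 + 2
11 + 3 + 2 + 1
…and 24 more, for 36 total.

36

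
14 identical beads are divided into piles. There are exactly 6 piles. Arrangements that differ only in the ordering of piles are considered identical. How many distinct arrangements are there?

20

They are:
9+1+1+1+1+1
8+2+1+1+1+1
7+3+1+1+1+1
7+2+2+1+1+1
6+4+1+1+1+1
6+3+2+1+1+1
6+2+2+2+1+1
5+5+1+1+1+1
5+4+2+1+1+1
5+3+3+1+1+1
5+3+2+2+1+1
5+2+2+2+2+1
4+4+3+1+1+1
4+4+2+2+1+1
4+3+3+2+1+1
4+3+2+2+2+1
4+2+2+2+2+2
3+3+3+3+1+1
3+3+3+2+2+1
3+3+2+2+2+2
Counting gives 20.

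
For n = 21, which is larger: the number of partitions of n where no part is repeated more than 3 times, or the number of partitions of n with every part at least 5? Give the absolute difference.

380

Partitions of 21 where no part is repeated more than 3 times: 395.
Partitions of 21 with every part at least 5: 15.
|395 − 15| = 380.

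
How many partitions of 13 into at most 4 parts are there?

39

There are too many to list fully; the first 12 (by largest part) are:
13
12+1
11+2
11+1+1
10+3
10+2+1
10+1+1+1
9+4
9+3+1
9+2+2
9+2+1+1
8+5
…and 27 more, for 39 total.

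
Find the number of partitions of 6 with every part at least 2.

4

Listing the qualifying partitions of 6:
6
4, 2
3, 3
2, 2, 2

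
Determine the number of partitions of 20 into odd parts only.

64

A partial list (first 12 by largest part):
19+1
17+3
17+1+1+1
15+5
15+3+1+1
15+1+1+1+1+1
13+7
13+5+1+1
13+3+3+1
13+3+1+1+1+1
13+1+1+1+1+1+1+1
11+9
…and 52 more, for 64 total.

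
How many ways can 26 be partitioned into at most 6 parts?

709

Enumerating by decreasing first part gives 709 partitions in all.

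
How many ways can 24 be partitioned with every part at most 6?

532

There are 532 such partitions.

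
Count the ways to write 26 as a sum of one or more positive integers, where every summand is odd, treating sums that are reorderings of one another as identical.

165

Direct enumeration gives 165 partitions.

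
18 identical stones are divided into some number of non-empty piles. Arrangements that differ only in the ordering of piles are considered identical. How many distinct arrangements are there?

385

There are 385 such partitions.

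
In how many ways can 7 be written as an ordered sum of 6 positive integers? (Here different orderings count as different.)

Equivalently, choose which 5 of the 6 gaps become plus signs: C(6,5) = 6.

6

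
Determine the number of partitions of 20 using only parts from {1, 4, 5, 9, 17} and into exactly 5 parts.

3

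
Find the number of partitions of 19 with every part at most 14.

478

Counting exhaustively, 478 partitions satisfy the conditions.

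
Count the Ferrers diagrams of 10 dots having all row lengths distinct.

10

Listing the qualifying partitions of 10:
10
9 + 1
8 + 2
7 + 3
7 + 2 + 1
6 + 4
6 + 3 + 1
5 + 4 + 1
5 + 3 + 2
4 + 3 + 2 + 1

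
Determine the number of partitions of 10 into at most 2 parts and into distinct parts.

5

Listing the qualifying partitions of 10:
10
1+9
2+8
3+7
4+6
That's 5 in total.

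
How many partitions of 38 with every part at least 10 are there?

21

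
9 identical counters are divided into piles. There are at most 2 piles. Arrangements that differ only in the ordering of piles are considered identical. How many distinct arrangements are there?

5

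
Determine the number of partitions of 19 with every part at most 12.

460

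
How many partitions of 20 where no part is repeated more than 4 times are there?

Direct enumeration gives 409 partitions.

409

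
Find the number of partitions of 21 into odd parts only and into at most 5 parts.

There are too many to list fully; the first 12 (by largest part) are:
21
19+1+1
17+3+1
17+1+1+1+1
15+5+1
15+3+3
15+3+1+1+1
13+7+1
13+5+3
13+5+1+1+1
13+3+3+1+1
11+9+1
…and 19 more, for 31 total.

31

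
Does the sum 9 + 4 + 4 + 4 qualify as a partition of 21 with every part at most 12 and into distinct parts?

No

The parts sum to 21, and the condition 'all summands are distinct' is violated.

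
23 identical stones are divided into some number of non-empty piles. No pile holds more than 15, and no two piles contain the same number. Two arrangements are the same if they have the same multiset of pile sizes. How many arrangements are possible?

85

There are 85 such partitions.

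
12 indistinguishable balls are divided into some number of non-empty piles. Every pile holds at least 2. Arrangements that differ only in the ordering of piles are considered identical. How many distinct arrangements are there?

21

Enumerating:
12
10, 2
9, 3
8, 4
8, 2, 2
7, 5
7, 3, 2
6, 6
6, 4, 2
6, 3, 3
6, 2, 2, 2
5, 5, 2
5, 4, 3
5, 3, 2, 2
4, 4, 4
4, 4, 2, 2
4, 3, 3, 2
4, 2, 2, 2, 2
3, 3, 3, 3
3, 3, 2, 2, 2
2, 2, 2, 2, 2, 2
That's 21 in total.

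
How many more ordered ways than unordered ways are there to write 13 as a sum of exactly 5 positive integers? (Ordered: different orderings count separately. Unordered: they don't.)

477

Compositions: C(12,4) = 495.
Partitions of 13 into exactly 5 parts: 18.
Difference: 495 − 18 = 477.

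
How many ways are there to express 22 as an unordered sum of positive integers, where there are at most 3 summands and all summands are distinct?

41

There are too many to list fully; the first 12 (by largest part) are:
22
21+1
20+2
19+3
19+2+1
18+4
18+3+1
17+5
17+4+1
17+3+2
16+6
16+5+1
…and 29 more, for 41 total.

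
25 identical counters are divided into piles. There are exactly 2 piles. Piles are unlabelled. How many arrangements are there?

Enumerating:
1,24
2,23
3,22
4,21
5,20
6,19
7,18
8,17
9,16
10,15
11,14
12,13

12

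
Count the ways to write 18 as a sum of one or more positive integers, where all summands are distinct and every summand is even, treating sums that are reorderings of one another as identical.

8

The partitions of 18 that satisfy the conditions:
18
16,2
14,4
12,6
12,4,2
10,8
10,6,2
8,6,4
That's 8 in total.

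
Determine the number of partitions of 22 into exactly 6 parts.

136

A full systematic count gives 136.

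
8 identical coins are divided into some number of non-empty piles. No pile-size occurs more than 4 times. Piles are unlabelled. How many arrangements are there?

19

Listing the qualifying partitions of 8:
8
7 + 1
6 + 2
6 + 1 + 1
5 + 3
5 + 2 + 1
5 + 1 + 1 + 1
4 + 4
4 + 3 + 1
4 + 2 + 2
4 + 2 + 1 + 1
4 + 1 + 1 + 1 + 1
3 + 3 + 2
3 + 3 + 1 + 1
3 + 2 + 2 + 1
3 + 2 + 1 + 1 + 1
2 + 2 + 2 + 2
2 + 2 + 2 + 1 + 1
2 + 2 + 1 + 1 + 1 + 1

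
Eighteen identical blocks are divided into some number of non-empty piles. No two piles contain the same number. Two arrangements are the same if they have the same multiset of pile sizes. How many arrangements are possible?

A partial list (first 12 by largest part):
18
17 + 1
16 + 2
15 + 3
15 + 2 + 1
14 + 4
14 + 3 + 1
13 + 5
13 + 4 + 1
13 + 3 + 2
12 + 6
12 + 5 + 1
…and 34 more, for 46 total.

46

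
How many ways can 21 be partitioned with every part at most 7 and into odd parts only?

38

A partial list (first 12 by largest part):
7 + 7 + 7
7 + 7 + 5 + 1 + 1
7 + 7 + 3 + 3 + 1
7 + 7 + 3 + 1 + 1 + 1 + 1
7 + 7 + 1 + 1 + 1 + 1 + 1 + 1 + 1
7 + 5 + 5 + 3 + 1
7 + 5 + 5 + 1 + 1 + 1 + 1
7 + 5 + 3 + 3 + 3
7 + 5 + 3 + 3 + 1 + 1 + 1
7 + 5 + 3 + 1 + 1 + 1 + 1 + 1 + 1
7 + 5 + 1 + 1 + 1 + 1 + 1 + 1 + 1 + 1 + 1
7 + 3 + 3 + 3 + 3 + 1 + 1
…and 26 more, for 38 total.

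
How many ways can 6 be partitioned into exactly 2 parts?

3

Listing the qualifying partitions of 6:
1 + 5
2 + 4
3 + 3
Counting gives 3.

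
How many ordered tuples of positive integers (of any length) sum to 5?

Each of the 4 gaps between 5 units is either a break or not: 2^4 = 16.

16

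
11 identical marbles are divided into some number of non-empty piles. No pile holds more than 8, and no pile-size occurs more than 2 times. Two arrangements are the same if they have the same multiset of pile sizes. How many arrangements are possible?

23

They are:
8+3
8+2+1
7+4
7+3+1
7+2+2
7+2+1+1
6+5
6+4+1
6+3+2
6+3+1+1
6+2+2+1
5+5+1
5+4+2
5+4+1+1
5+3+3
5+3+2+1
5+2+2+1+1
4+4+3
4+4+2+1
4+3+3+1
4+3+2+2
4+3+2+1+1
3+3+2+2+1
Counting gives 23.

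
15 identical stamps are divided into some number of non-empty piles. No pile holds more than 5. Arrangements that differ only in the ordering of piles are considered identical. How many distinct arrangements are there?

84

Counting exhaustively, 84 partitions satisfy the conditions.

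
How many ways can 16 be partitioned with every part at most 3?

There are too many to list fully; the first 12 (by largest part) are:
3+3+3+3+3+1
3+3+3+3+2+2
3+3+3+3+2+1+1
3+3+3+3+1+1+1+1
3+3+3+2+2+2+1
3+3+3+2+2+1+1+1
3+3+3+2+1+1+1+1+1
3+3+3+1+1+1+1+1+1+1
3+3+2+2+2+2+2
3+3+2+2+2+2+1+1
3+3+2+2+2+1+1+1+1
3+3+2+2+1+1+1+1+1+1
…and 18 more, for 30 total.

30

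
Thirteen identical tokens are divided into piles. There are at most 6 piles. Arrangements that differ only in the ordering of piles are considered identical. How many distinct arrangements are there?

71

Enumerating by decreasing first part gives 71 partitions in all.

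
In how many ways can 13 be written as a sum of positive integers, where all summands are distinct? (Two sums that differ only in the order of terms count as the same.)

Enumerating:
13
12 + 1
11 + 2
10 + 3
10 + 2 + 1
9 + 4
9 + 3 + 1
8 + 5
8 + 4 + 1
8 + 3 + 2
7 + 6
7 + 5 + 1
7 + 4 + 2
7 + 3 + 2 + 1
6 + 5 + 2
6 + 4 + 3
6 + 4 + 2 + 1
5 + 4 + 3 + 1
That's 18 in total.

18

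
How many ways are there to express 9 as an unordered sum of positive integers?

30

A partial list (first 12 by largest part):
9
8+1
7+2
7+1+1
6+3
6+2+1
6+1+1+1
5+4
5+3+1
5+2+2
5+2+1+1
5+1+1+1+1
…and 18 more, for 30 total.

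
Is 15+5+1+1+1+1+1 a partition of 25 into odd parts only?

The parts sum to 25, and the condition 'every summand is odd' holds.

Yes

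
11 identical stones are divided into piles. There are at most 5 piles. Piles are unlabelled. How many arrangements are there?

There are too many to list fully; the first 12 (by largest part) are:
11
10 + 1
9 + 2
9 + 1 + 1
8 + 3
8 + 2 + 1
8 + 1 + 1 + 1
7 + 4
7 + 3 + 1
7 + 2 + 2
7 + 2 + 1 + 1
7 + 1 + 1 + 1 + 1
…and 25 more, for 37 total.

37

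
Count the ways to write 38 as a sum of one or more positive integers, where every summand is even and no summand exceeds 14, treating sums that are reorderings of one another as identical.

There are 300 such partitions.

300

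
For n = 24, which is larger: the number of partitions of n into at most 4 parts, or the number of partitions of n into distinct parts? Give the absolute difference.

Partitions of 24 into at most 4 parts: 169.
Partitions of 24 into distinct parts: 122.
|169 − 122| = 47.

47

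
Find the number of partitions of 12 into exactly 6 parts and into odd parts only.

The partitions of 12 that satisfy the conditions:
1, 1, 1, 1, 1, 7
1, 1, 1, 1, 3, 5
1, 1, 1, 3, 3, 3

3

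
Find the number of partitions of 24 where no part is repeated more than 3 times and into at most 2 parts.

Enumerating:
24
23,1
22,2
21,3
20,4
19,5
18,6
17,7
16,8
15,9
14,10
13,11
12,12

13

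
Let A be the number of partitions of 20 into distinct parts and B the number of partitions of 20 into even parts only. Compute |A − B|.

Partitions of 20 into distinct parts: 64.
Partitions of 20 into even parts only: 42.
|64 − 42| = 22.

22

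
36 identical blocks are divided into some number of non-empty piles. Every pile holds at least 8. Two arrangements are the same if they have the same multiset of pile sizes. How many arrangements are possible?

36

There are too many to list fully; the first 12 (by largest part) are:
36
28, 8
27, 9
26, 10
25, 11
24, 12
23, 13
22, 14
21, 15
20, 16
20, 8, 8
19, 17
…and 24 more, for 36 total.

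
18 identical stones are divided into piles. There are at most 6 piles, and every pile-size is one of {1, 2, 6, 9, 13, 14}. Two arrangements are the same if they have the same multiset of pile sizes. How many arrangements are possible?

13

They are:
14+2+2
14+2+1+1
14+1+1+1+1
13+2+2+1
13+2+1+1+1
13+1+1+1+1+1
9+9
9+6+2+1
9+6+1+1+1
9+2+2+2+2+1
6+6+6
6+6+2+2+2
6+6+2+2+1+1
Counting gives 13.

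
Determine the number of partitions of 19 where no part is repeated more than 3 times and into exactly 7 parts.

31

There are too many to list fully; the first 12 (by largest part) are:
10 + 2 + 2 + 2 + 1 + 1 + 1
9 + 3 + 2 + 2 + 1 + 1 + 1
8 + 4 + 2 + 2 + 1 + 1 + 1
8 + 3 + 3 + 2 + 1 + 1 + 1
8 + 3 + 2 + 2 + 2 + 1 + 1
7 + 5 + 2 + 2 + 1 + 1 + 1
7 + 4 + 3 + 2 + 1 + 1 + 1
7 + 4 + 2 + 2 + 2 + 1 + 1
7 + 3 + 3 + 3 + 1 + 1 + 1
7 + 3 + 3 + 2 + 2 + 1 + 1
6 + 6 + 2 + 2 + 1 + 1 + 1
6 + 5 + 3 + 2 + 1 + 1 + 1
…and 19 more, for 31 total.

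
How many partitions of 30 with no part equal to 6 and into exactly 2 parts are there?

14

Listing the qualifying partitions of 30:
29,1
28,2
27,3
26,4
25,5
23,7
22,8
21,9
20,10
19,11
18,12
17,13
16,14
15,15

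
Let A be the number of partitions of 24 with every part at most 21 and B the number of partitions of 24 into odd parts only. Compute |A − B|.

Partitions of 24 with every part at most 21: 1571.
Partitions of 24 into odd parts only: 122.
|1571 − 122| = 1449.

1449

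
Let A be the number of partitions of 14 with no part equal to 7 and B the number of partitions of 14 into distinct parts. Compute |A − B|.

98

Partitions of 14 with no part equal to 7: 120.
Partitions of 14 into distinct parts: 22.
|120 − 22| = 98.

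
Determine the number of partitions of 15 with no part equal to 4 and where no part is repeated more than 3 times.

There are too many to list fully; the first 12 (by largest part) are:
15
14, 1
13, 2
13, 1, 1
12, 3
12, 2, 1
12, 1, 1, 1
11, 3, 1
11, 2, 2
11, 2, 1, 1
10, 5
10, 3, 2
…and 55 more, for 67 total.

67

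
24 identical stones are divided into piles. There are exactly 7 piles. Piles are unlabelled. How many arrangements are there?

201

Systematic enumeration (by largest part, then next-largest, …) yields 201.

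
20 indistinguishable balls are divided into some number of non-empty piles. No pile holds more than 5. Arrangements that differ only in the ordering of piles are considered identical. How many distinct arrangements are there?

Counting exhaustively, 192 partitions satisfy the conditions.

192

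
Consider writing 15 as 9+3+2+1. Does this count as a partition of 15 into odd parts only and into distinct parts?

No

The parts sum to 15, and the condition 'every summand is odd' is violated.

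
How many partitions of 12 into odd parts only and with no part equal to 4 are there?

Enumerating:
11,1
9,3
9,1,1,1
7,5
7,3,1,1
7,1,1,1,1,1
5,5,1,1
5,3,3,1
5,3,1,1,1,1
5,1,1,1,1,1,1,1
3,3,3,3
3,3,3,1,1,1
3,3,1,1,1,1,1,1
3,1,1,1,1,1,1,1,1,1
1,1,1,1,1,1,1,1,1,1,1,1
That's 15 in total.

15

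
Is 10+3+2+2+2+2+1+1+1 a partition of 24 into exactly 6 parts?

No

The parts sum to 24, and the condition 'there are exactly 6 summands' is violated.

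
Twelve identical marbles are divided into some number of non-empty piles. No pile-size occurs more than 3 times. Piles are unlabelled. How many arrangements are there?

A partial list (first 12 by largest part):
12
11, 1
10, 2
10, 1, 1
9, 3
9, 2, 1
9, 1, 1, 1
8, 4
8, 3, 1
8, 2, 2
8, 2, 1, 1
7, 5
…and 38 more, for 50 total.

50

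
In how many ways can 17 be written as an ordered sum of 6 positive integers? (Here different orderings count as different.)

4368

By stars and bars with positive parts, the count is C(16,5) = 4368.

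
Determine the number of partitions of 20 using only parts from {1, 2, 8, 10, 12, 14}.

There are too many to list fully; the first 12 (by largest part) are:
2+2+2+14
1+1+2+2+14
1+1+1+1+2+14
1+1+1+1+1+1+14
8+12
2+2+2+2+12
1+1+2+2+2+12
1+1+1+1+2+2+12
1+1+1+1+1+1+2+12
1+1+1+1+1+1+1+1+12
10+10
2+8+10
…and 28 more, for 40 total.

40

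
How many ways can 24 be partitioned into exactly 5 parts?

Systematic enumeration (by largest part, then next-largest, …) yields 164.

164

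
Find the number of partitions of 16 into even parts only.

Listing the qualifying partitions of 16:
16
14 + 2
12 + 4
12 + 2 + 2
10 + 6
10 + 4 + 2
10 + 2 + 2 + 2
8 + 8
8 + 6 + 2
8 + 4 + 4
8 + 4 + 2 + 2
8 + 2 + 2 + 2 + 2
6 + 6 + 4
6 + 6 + 2 + 2
6 + 4 + 4 + 2
6 + 4 + 2 + 2 + 2
6 + 2 + 2 + 2 + 2 + 2
4 + 4 + 4 + 4
4 + 4 + 4 + 2 + 2
4 + 4 + 2 + 2 + 2 + 2
4 + 2 + 2 + 2 + 2 + 2 + 2
2 + 2 + 2 + 2 + 2 + 2 + 2 + 2
That's 22 in total.

22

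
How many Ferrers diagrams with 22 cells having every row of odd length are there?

89

Counting exhaustively, 89 partitions satisfy the conditions.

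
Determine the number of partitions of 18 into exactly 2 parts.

Enumerating:
17+1
16+2
15+3
14+4
13+5
12+6
11+7
10+8
9+9

9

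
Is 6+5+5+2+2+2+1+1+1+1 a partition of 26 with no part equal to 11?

Yes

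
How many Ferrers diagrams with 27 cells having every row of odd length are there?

Enumerating by decreasing first part gives 192 partitions in all.

192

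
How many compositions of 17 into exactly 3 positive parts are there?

120

Equivalently, choose which 2 of the 16 gaps become plus signs: C(16,2) = 120.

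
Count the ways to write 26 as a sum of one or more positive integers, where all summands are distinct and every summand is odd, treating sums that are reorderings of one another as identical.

12

The partitions of 26 that satisfy the conditions:
25, 1
23, 3
21, 5
19, 7
17, 9
17, 5, 3, 1
15, 11
15, 7, 3, 1
13, 9, 3, 1
13, 7, 5, 1
11, 9, 5, 1
11, 7, 5, 3
That's 12 in total.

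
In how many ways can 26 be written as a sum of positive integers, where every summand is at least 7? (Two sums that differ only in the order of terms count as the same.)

13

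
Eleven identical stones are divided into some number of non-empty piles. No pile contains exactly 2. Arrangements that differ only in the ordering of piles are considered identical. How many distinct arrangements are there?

26

There are too many to list fully; the first 12 (by largest part) are:
11
10+1
9+1+1
8+3
8+1+1+1
7+4
7+3+1
7+1+1+1+1
6+5
6+4+1
6+3+1+1
6+1+1+1+1+1
…and 14 more, for 26 total.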